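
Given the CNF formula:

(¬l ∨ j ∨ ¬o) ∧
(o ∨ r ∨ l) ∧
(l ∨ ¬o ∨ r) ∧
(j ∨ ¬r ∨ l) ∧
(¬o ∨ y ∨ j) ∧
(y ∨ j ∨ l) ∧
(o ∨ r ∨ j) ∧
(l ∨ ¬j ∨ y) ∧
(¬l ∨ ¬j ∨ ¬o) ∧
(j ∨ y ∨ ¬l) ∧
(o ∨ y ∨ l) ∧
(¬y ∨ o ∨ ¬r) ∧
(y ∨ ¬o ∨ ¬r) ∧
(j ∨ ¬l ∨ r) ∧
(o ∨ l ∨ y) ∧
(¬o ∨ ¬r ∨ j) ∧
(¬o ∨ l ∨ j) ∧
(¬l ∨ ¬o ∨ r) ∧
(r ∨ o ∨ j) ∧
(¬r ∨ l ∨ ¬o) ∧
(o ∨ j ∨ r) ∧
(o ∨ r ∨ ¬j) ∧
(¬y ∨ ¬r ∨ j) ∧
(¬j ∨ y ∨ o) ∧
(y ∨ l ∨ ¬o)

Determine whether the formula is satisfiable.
No

No, the formula is not satisfiable.

No assignment of truth values to the variables can make all 25 clauses true simultaneously.

The formula is UNSAT (unsatisfiable).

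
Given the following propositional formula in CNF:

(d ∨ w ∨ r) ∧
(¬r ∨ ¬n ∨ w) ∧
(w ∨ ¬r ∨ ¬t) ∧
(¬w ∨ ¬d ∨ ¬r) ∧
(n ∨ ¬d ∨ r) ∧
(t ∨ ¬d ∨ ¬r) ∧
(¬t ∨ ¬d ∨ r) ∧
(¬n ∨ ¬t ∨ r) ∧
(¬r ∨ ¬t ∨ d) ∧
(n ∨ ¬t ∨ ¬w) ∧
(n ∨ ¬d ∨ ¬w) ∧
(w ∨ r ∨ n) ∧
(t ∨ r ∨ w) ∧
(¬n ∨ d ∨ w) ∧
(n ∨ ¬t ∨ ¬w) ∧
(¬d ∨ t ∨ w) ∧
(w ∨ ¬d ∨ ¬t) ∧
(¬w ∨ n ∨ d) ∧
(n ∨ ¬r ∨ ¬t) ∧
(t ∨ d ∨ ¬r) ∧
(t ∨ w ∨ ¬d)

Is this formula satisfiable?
Yes

Yes, the formula is satisfiable.

One satisfying assignment is: r=False, w=True, n=True, d=False, t=False

Verification: With this assignment, all 21 clauses evaluate to true.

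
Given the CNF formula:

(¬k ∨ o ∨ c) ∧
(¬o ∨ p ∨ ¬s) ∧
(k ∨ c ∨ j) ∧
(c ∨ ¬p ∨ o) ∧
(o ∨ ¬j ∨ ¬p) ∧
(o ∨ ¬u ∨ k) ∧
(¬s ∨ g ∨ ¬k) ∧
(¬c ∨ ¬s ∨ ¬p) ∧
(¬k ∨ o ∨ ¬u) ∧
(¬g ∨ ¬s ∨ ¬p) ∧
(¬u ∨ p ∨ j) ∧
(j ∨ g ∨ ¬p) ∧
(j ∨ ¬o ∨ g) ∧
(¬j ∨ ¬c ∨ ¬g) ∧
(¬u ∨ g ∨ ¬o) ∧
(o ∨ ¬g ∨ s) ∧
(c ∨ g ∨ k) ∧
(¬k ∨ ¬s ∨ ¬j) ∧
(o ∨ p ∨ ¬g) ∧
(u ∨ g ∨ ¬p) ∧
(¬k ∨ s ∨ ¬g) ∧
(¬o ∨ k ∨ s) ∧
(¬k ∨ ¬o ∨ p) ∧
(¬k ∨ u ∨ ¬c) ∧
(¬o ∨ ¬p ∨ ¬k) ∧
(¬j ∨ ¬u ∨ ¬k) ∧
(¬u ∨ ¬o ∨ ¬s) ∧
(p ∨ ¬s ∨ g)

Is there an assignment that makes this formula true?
Yes

Yes, the formula is satisfiable.

One satisfying assignment is: p=False, k=False, o=False, c=True, s=False, g=False, j=False, u=False

Verification: With this assignment, all 28 clauses evaluate to true.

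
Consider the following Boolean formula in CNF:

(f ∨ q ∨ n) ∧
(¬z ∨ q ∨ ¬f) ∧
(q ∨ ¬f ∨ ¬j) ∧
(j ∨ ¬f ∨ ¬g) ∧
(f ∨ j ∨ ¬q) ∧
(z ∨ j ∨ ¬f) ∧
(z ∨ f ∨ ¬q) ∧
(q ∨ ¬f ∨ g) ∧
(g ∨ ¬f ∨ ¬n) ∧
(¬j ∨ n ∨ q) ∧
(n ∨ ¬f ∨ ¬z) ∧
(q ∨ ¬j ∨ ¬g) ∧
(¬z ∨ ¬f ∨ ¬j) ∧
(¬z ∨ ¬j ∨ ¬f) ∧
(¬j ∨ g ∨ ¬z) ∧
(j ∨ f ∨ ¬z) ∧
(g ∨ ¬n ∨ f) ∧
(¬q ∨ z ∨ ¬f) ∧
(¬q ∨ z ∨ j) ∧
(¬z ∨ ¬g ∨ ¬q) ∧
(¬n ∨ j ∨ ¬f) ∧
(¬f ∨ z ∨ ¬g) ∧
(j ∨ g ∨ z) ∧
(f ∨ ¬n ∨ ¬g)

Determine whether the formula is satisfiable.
No

No, the formula is not satisfiable.

No assignment of truth values to the variables can make all 24 clauses true simultaneously.

The formula is UNSAT (unsatisfiable).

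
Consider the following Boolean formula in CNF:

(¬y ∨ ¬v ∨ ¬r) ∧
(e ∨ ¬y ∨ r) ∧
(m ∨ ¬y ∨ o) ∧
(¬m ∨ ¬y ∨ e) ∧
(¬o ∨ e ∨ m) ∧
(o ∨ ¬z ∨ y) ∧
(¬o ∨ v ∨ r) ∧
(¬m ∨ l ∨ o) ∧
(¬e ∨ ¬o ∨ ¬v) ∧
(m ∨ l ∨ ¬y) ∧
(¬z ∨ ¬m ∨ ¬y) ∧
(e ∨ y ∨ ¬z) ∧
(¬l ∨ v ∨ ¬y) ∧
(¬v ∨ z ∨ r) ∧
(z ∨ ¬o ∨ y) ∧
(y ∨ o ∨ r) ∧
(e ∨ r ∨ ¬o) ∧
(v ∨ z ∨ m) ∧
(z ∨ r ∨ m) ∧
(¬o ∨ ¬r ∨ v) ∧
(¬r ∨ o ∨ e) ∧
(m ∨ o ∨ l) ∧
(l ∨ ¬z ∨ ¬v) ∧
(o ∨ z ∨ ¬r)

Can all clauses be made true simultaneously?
No

No, the formula is not satisfiable.

No assignment of truth values to the variables can make all 24 clauses true simultaneously.

The formula is UNSAT (unsatisfiable).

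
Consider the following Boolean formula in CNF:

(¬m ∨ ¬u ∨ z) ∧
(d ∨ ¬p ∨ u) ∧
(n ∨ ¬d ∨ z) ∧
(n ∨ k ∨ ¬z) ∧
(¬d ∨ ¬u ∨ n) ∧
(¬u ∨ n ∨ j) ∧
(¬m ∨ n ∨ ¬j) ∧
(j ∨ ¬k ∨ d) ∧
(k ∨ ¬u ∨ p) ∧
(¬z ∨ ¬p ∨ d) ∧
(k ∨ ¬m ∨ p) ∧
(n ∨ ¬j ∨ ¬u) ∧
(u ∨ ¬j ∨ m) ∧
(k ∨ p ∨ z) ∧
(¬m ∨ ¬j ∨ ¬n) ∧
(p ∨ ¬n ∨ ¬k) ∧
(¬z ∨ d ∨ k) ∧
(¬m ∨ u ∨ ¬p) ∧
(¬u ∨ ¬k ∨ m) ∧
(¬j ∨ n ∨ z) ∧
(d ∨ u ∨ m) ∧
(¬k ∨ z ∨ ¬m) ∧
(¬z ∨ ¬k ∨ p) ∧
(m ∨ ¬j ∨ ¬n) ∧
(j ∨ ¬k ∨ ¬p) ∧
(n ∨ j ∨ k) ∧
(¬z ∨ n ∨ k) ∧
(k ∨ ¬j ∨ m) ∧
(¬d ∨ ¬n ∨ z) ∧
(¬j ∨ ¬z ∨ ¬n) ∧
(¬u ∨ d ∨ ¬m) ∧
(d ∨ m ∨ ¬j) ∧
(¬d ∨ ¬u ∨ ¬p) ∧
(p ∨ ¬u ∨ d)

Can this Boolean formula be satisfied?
Yes

Yes, the formula is satisfiable.

One satisfying assignment is: u=False, z=True, p=True, d=True, k=False, j=False, m=False, n=True

Verification: With this assignment, all 34 clauses evaluate to true.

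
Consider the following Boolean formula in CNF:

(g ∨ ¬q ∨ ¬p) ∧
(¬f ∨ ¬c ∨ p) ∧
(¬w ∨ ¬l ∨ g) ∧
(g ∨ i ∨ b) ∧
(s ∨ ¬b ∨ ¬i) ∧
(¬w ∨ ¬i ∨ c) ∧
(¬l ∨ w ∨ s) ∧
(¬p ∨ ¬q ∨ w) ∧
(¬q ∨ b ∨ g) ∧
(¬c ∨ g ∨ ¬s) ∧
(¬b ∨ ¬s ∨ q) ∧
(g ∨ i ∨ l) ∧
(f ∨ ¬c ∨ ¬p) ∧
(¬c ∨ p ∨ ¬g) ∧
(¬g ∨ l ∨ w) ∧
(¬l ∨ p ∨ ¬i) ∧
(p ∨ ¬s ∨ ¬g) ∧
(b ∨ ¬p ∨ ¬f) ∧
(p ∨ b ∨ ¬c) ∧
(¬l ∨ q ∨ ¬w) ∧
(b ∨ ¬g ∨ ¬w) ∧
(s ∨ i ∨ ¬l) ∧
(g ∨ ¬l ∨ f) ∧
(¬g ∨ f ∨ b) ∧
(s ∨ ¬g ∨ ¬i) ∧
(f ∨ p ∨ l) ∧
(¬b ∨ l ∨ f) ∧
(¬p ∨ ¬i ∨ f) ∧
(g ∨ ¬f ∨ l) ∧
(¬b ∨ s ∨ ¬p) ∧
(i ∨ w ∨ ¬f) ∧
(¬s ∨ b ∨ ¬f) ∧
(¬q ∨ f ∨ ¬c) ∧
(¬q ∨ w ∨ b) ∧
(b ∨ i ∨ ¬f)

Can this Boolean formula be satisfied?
Yes

Yes, the formula is satisfiable.

One satisfying assignment is: w=True, c=True, s=True, q=True, l=True, b=True, g=True, p=True, f=True, i=True

Verification: With this assignment, all 35 clauses evaluate to true.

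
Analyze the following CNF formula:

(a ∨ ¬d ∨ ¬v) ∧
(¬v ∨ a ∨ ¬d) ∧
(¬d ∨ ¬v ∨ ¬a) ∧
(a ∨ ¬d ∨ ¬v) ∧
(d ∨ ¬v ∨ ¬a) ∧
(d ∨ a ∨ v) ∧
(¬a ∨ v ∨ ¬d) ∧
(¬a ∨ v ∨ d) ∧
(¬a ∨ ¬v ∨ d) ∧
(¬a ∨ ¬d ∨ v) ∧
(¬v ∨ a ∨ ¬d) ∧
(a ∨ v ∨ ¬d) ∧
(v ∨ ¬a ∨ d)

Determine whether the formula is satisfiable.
Yes

Yes, the formula is satisfiable.

One satisfying assignment is: d=False, a=False, v=True

Verification: With this assignment, all 13 clauses evaluate to true.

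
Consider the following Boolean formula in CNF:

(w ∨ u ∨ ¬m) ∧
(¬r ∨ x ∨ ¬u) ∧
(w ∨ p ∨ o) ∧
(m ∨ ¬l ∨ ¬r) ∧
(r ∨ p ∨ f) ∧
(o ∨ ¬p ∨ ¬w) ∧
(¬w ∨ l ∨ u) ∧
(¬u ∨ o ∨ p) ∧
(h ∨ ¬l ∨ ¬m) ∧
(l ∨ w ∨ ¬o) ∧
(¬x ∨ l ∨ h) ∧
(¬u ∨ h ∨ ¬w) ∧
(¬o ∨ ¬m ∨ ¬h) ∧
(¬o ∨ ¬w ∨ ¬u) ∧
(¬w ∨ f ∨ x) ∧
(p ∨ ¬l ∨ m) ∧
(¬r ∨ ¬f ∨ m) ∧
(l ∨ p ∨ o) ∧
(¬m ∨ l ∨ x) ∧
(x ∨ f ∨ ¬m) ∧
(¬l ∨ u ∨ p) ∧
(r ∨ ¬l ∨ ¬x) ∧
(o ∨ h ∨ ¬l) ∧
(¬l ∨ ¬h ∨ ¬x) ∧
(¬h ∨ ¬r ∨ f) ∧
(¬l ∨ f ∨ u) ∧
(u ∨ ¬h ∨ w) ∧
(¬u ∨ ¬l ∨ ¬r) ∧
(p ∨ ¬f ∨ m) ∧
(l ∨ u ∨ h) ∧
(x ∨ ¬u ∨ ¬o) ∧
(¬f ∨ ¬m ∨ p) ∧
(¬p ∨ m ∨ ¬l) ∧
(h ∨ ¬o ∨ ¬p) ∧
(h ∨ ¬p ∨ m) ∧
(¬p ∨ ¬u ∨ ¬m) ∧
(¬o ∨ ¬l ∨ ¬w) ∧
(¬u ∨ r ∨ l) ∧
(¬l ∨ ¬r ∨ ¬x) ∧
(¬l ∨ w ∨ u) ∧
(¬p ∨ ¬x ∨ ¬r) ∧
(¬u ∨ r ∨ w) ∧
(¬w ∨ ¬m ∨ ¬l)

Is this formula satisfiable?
No

No, the formula is not satisfiable.

No assignment of truth values to the variables can make all 43 clauses true simultaneously.

The formula is UNSAT (unsatisfiable).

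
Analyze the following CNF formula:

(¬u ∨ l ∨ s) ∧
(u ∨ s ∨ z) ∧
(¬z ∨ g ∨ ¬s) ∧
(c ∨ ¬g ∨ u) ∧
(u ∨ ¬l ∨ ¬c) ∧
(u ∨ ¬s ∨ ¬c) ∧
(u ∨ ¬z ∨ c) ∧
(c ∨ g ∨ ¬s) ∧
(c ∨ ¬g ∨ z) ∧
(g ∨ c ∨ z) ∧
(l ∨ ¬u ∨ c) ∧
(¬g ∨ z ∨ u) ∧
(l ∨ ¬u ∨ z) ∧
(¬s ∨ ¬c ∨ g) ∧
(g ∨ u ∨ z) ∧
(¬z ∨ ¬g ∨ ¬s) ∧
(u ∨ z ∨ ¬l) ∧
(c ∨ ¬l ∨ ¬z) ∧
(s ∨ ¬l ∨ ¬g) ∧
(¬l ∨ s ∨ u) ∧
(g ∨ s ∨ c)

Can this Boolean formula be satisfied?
Yes

Yes, the formula is satisfiable.

One satisfying assignment is: u=True, z=False, c=True, s=False, g=False, l=True

Verification: With this assignment, all 21 clauses evaluate to true.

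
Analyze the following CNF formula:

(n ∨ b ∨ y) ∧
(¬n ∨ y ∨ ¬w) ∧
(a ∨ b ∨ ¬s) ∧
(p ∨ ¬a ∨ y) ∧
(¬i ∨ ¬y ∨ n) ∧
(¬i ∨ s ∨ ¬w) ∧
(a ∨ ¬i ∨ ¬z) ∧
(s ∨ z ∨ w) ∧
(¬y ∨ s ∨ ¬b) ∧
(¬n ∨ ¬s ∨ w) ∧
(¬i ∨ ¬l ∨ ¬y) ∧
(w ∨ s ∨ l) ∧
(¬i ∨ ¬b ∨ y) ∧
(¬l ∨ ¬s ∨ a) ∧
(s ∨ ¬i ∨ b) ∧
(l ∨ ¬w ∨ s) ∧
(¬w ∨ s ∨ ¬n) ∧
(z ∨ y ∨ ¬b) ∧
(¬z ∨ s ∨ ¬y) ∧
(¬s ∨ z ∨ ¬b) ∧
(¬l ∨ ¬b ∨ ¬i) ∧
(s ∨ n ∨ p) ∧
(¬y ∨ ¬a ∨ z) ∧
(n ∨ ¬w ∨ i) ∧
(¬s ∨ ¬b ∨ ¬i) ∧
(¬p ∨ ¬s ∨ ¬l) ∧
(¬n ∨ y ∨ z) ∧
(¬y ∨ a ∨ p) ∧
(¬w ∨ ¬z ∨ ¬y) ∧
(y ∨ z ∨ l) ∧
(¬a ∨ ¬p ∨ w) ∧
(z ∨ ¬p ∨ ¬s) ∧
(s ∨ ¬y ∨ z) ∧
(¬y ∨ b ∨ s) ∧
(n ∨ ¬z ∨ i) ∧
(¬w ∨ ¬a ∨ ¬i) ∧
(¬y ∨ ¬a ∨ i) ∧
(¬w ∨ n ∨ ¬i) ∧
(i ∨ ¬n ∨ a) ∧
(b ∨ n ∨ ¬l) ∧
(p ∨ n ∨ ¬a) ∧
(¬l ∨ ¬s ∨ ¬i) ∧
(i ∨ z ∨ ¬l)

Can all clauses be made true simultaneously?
No

No, the formula is not satisfiable.

No assignment of truth values to the variables can make all 43 clauses true simultaneously.

The formula is UNSAT (unsatisfiable).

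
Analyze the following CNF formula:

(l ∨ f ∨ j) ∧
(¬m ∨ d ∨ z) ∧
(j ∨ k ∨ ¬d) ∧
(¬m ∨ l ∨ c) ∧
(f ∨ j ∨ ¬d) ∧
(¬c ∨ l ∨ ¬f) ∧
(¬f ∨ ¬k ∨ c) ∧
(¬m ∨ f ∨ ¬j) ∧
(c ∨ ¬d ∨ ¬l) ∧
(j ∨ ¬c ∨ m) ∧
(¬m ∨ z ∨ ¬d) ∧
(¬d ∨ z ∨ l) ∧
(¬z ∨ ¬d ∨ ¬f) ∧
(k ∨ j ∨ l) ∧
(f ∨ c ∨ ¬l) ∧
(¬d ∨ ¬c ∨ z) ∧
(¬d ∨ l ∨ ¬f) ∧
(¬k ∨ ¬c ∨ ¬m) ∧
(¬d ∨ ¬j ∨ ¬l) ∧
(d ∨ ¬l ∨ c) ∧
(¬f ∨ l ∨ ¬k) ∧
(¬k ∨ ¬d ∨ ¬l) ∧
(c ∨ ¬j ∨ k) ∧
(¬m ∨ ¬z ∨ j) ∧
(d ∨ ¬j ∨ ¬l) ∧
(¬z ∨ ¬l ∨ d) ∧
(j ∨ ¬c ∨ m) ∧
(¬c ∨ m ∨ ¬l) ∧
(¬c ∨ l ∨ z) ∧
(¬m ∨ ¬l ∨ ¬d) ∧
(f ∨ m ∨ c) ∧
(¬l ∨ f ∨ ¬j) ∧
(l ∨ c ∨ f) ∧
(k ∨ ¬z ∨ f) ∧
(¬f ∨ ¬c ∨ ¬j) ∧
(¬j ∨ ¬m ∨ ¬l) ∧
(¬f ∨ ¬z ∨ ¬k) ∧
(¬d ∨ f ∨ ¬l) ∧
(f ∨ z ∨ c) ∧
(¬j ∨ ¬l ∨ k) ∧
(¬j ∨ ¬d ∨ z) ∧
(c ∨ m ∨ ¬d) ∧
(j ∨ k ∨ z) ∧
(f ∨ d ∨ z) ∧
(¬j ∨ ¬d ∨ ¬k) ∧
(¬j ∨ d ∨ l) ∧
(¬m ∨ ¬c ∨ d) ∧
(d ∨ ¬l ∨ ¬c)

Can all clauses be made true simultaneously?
No

No, the formula is not satisfiable.

No assignment of truth values to the variables can make all 48 clauses true simultaneously.

The formula is UNSAT (unsatisfiable).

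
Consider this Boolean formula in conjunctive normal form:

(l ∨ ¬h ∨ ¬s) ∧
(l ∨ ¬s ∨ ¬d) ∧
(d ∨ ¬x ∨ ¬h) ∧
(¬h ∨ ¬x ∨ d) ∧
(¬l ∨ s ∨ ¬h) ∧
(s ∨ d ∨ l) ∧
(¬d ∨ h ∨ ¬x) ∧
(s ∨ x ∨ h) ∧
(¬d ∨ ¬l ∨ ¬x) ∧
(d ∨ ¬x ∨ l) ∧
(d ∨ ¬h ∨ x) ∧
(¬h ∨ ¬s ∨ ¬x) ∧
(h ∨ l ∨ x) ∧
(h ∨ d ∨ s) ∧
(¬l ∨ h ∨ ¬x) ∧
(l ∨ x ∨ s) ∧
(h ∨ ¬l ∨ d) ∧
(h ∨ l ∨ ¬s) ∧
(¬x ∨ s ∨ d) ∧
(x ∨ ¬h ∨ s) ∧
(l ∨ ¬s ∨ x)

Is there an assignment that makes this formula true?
Yes

Yes, the formula is satisfiable.

One satisfying assignment is: x=True, s=False, h=True, d=True, l=False

Verification: With this assignment, all 21 clauses evaluate to true.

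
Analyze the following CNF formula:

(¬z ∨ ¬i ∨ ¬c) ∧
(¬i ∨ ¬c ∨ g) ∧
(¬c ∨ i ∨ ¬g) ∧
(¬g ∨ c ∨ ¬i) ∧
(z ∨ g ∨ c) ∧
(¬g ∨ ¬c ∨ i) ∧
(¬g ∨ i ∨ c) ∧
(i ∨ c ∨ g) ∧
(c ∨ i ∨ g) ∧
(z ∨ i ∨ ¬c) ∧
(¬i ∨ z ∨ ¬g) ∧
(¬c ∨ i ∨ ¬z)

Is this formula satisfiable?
Yes

Yes, the formula is satisfiable.

One satisfying assignment is: i=True, c=False, g=False, z=True

Verification: With this assignment, all 12 clauses evaluate to true.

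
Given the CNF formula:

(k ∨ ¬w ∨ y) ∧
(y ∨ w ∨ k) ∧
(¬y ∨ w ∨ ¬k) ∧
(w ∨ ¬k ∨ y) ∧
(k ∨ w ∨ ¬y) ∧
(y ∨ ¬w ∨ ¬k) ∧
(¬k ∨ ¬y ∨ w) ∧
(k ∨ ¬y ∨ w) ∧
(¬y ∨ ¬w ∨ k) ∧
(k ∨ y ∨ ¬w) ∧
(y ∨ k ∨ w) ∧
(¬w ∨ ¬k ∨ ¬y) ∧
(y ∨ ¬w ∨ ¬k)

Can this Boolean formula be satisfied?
No

No, the formula is not satisfiable.

No assignment of truth values to the variables can make all 13 clauses true simultaneously.

The formula is UNSAT (unsatisfiable).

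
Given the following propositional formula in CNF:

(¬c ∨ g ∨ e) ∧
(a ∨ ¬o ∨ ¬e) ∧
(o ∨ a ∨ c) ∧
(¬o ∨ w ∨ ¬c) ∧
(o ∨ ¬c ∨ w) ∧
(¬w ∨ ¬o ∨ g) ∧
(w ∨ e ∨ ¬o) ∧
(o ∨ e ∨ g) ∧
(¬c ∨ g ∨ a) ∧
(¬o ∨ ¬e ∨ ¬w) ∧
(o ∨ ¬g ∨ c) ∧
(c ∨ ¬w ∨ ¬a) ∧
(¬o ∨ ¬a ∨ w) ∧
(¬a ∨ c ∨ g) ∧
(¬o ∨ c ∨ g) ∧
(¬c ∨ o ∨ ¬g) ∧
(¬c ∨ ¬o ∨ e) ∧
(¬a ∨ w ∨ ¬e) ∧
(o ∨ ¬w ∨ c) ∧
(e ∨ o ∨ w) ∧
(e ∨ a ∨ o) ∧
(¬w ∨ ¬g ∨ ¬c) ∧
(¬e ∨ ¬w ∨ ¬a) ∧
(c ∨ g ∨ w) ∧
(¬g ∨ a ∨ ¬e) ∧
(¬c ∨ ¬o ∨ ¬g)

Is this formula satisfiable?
Yes

Yes, the formula is satisfiable.

One satisfying assignment is: o=True, a=False, w=True, c=False, g=True, e=False

Verification: With this assignment, all 26 clauses evaluate to true.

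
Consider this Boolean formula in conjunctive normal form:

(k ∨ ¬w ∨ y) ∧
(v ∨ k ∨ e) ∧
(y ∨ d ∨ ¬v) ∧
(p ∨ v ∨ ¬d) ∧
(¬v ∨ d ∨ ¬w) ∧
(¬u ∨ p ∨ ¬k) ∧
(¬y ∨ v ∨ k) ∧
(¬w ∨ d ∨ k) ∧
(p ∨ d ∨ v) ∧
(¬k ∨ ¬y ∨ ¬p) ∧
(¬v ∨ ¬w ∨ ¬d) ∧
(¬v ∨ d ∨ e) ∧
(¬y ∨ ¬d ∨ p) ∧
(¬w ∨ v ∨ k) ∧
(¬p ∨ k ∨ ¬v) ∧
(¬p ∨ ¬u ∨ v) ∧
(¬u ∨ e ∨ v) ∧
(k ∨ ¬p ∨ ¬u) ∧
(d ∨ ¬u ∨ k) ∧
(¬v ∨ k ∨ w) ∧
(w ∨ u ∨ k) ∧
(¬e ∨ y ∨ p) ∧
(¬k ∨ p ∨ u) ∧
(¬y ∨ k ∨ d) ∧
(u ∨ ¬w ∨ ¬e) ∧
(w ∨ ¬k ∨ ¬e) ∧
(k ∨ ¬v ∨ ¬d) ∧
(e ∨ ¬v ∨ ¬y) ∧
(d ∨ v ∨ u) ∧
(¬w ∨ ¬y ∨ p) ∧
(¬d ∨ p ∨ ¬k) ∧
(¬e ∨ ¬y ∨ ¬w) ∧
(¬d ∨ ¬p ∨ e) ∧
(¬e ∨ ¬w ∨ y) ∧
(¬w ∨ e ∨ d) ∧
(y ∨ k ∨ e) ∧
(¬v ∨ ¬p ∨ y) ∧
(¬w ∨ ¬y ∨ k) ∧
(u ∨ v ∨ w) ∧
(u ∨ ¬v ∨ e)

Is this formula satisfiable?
No

No, the formula is not satisfiable.

No assignment of truth values to the variables can make all 40 clauses true simultaneously.

The formula is UNSAT (unsatisfiable).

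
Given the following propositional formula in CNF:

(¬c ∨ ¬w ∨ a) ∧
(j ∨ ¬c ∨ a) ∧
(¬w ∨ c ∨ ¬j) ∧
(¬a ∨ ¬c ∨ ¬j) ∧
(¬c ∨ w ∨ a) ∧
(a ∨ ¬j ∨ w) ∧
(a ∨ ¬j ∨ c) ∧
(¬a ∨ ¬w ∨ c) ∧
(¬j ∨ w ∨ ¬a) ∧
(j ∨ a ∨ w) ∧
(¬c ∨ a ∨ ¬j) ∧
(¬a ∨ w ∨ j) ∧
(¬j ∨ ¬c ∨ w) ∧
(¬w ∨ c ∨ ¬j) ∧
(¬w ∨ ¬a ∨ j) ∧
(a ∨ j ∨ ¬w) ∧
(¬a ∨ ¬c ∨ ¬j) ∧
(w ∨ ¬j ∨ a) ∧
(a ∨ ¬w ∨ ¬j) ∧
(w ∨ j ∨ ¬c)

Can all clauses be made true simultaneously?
No

No, the formula is not satisfiable.

No assignment of truth values to the variables can make all 20 clauses true simultaneously.

The formula is UNSAT (unsatisfiable).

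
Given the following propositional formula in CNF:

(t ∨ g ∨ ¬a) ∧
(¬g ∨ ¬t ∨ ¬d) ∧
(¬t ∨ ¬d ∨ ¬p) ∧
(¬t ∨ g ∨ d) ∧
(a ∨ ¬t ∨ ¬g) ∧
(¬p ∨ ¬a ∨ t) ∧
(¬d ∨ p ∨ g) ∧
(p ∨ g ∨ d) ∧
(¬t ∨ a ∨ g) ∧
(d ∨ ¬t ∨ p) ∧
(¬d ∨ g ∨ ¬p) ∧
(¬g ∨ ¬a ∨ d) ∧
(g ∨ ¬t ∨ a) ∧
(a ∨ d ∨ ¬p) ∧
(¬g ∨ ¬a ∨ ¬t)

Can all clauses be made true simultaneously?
Yes

Yes, the formula is satisfiable.

One satisfying assignment is: g=True, t=False, d=True, p=False, a=True

Verification: With this assignment, all 15 clauses evaluate to true.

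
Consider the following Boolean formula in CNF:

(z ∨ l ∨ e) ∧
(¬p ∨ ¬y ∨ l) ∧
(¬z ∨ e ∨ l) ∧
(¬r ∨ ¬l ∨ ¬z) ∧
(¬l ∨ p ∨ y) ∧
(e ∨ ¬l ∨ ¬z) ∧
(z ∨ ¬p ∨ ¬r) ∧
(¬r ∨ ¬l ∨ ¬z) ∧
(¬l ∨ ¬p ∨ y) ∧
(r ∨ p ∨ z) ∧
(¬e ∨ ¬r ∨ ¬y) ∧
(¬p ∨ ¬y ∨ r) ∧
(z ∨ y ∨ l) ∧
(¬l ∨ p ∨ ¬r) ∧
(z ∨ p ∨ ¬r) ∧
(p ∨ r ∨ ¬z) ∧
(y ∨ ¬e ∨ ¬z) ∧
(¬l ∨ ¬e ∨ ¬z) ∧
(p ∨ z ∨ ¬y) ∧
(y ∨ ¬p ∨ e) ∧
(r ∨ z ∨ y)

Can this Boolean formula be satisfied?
No

No, the formula is not satisfiable.

No assignment of truth values to the variables can make all 21 clauses true simultaneously.

The formula is UNSAT (unsatisfiable).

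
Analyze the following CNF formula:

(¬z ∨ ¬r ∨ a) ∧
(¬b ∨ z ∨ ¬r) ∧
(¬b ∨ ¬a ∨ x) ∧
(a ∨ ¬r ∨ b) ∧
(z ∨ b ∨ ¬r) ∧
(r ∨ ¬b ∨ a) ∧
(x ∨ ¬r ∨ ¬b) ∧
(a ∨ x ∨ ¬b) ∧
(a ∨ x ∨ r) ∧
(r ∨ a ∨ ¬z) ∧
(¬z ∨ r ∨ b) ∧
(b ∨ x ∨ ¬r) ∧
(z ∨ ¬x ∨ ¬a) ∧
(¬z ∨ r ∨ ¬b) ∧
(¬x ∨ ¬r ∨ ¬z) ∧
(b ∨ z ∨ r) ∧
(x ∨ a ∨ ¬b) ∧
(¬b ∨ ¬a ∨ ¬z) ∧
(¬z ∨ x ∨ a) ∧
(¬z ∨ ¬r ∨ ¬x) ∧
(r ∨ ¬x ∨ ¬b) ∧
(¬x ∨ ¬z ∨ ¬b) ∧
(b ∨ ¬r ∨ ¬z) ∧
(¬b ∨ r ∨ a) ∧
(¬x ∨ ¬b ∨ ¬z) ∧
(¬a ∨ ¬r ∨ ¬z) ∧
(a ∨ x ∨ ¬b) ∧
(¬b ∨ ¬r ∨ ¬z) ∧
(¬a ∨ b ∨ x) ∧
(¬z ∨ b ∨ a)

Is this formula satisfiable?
No

No, the formula is not satisfiable.

No assignment of truth values to the variables can make all 30 clauses true simultaneously.

The formula is UNSAT (unsatisfiable).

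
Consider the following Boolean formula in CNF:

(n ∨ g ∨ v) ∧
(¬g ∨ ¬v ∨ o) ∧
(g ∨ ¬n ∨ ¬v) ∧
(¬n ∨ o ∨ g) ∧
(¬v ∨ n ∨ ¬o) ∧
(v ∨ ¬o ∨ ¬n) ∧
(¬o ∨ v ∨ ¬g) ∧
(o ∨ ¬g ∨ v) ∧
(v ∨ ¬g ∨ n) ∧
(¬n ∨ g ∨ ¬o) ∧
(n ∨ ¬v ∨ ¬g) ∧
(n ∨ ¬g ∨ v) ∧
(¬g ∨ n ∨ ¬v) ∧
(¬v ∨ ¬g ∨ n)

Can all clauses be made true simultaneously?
Yes

Yes, the formula is satisfiable.

One satisfying assignment is: g=False, n=False, v=True, o=False

Verification: With this assignment, all 14 clauses evaluate to true.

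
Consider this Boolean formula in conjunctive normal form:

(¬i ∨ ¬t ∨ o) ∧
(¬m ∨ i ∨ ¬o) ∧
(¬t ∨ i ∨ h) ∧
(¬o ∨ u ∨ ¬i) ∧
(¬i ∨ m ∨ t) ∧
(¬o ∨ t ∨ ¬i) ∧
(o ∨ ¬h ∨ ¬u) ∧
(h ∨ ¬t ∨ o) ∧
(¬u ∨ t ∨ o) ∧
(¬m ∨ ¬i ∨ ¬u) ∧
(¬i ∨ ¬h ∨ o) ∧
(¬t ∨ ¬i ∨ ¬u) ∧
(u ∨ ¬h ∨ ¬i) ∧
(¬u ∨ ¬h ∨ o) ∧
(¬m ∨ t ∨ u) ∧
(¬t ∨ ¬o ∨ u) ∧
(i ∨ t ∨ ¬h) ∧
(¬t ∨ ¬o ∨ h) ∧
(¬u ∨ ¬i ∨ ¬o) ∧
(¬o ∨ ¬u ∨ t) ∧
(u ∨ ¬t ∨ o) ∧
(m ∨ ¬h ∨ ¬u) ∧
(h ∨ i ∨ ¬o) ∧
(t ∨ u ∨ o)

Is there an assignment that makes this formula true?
No

No, the formula is not satisfiable.

No assignment of truth values to the variables can make all 24 clauses true simultaneously.

The formula is UNSAT (unsatisfiable).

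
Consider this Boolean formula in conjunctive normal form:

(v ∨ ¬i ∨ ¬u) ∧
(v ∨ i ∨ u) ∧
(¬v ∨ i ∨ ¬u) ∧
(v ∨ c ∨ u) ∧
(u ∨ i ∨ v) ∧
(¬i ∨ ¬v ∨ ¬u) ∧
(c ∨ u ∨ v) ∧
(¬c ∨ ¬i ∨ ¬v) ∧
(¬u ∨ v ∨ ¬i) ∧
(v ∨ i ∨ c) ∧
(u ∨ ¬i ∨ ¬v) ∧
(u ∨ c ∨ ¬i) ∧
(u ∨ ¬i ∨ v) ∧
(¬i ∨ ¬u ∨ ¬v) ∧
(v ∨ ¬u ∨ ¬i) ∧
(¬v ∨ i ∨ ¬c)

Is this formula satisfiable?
Yes

Yes, the formula is satisfiable.

One satisfying assignment is: u=False, v=True, c=False, i=False

Verification: With this assignment, all 16 clauses evaluate to true.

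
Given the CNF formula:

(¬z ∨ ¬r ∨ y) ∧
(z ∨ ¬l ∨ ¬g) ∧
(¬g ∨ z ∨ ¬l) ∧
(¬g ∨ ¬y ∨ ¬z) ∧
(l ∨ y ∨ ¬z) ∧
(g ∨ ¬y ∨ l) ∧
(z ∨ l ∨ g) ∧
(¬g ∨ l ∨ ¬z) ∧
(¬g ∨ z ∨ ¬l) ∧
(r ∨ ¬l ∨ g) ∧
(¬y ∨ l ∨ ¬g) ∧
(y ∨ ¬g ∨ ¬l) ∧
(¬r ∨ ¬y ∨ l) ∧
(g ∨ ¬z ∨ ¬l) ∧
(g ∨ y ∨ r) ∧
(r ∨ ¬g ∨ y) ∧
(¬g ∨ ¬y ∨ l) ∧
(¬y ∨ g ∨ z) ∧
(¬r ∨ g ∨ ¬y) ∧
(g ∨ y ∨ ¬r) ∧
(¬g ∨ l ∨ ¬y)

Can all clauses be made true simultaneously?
Yes

Yes, the formula is satisfiable.

One satisfying assignment is: g=True, l=False, r=True, y=False, z=False

Verification: With this assignment, all 21 clauses evaluate to true.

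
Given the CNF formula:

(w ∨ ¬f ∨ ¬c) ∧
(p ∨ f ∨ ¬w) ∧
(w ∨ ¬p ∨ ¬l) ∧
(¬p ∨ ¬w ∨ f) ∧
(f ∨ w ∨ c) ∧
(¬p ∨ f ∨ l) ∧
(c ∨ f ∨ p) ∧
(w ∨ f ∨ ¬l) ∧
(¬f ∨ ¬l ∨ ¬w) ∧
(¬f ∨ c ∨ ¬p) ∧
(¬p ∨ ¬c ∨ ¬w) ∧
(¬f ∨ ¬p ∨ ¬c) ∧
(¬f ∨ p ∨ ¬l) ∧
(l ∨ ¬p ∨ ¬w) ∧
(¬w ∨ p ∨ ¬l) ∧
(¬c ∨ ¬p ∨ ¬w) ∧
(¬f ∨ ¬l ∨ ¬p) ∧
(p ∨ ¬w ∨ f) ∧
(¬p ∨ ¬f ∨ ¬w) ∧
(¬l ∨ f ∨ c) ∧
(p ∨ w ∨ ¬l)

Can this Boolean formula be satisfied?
Yes

Yes, the formula is satisfiable.

One satisfying assignment is: c=False, w=False, p=False, l=False, f=True

Verification: With this assignment, all 21 clauses evaluate to true.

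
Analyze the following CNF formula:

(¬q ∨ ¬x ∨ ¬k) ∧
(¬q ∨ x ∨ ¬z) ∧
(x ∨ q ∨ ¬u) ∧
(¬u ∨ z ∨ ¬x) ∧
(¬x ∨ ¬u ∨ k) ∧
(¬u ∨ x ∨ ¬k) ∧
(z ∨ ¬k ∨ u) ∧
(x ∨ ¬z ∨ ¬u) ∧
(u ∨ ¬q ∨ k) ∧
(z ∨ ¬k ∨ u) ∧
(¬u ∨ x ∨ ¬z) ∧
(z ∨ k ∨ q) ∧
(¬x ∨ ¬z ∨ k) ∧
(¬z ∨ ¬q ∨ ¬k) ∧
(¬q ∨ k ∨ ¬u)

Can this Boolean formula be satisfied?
Yes

Yes, the formula is satisfiable.

One satisfying assignment is: z=True, x=False, q=False, k=False, u=False

Verification: With this assignment, all 15 clauses evaluate to true.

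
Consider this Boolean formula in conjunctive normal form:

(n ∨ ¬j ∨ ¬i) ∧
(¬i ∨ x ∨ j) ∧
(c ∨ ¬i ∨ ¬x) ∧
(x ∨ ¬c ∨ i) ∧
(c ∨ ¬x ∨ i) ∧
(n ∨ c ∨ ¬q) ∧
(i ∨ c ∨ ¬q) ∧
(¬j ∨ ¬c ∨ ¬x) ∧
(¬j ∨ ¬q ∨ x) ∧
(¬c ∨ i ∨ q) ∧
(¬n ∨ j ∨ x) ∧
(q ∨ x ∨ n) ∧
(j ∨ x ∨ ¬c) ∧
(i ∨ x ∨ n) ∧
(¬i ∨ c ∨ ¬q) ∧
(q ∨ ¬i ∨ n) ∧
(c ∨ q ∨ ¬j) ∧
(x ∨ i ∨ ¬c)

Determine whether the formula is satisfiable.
Yes

Yes, the formula is satisfiable.

One satisfying assignment is: i=True, n=True, j=False, x=True, c=True, q=False

Verification: With this assignment, all 18 clauses evaluate to true.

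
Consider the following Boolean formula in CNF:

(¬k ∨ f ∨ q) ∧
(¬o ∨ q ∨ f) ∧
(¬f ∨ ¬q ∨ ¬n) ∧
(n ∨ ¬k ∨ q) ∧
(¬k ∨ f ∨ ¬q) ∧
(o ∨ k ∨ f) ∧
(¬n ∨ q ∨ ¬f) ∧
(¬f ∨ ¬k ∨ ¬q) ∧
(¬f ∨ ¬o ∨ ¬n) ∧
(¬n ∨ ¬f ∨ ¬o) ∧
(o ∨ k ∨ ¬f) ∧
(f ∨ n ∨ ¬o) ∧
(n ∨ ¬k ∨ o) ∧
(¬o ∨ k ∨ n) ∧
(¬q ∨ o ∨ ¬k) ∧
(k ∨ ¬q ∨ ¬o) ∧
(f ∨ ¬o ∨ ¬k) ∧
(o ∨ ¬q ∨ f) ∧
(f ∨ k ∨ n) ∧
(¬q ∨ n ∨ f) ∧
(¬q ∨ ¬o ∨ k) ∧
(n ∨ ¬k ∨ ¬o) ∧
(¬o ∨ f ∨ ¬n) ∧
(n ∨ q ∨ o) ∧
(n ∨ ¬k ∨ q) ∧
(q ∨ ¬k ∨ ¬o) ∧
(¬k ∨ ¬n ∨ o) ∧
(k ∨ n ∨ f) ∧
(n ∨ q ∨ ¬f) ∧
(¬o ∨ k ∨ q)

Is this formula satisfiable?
No

No, the formula is not satisfiable.

No assignment of truth values to the variables can make all 30 clauses true simultaneously.

The formula is UNSAT (unsatisfiable).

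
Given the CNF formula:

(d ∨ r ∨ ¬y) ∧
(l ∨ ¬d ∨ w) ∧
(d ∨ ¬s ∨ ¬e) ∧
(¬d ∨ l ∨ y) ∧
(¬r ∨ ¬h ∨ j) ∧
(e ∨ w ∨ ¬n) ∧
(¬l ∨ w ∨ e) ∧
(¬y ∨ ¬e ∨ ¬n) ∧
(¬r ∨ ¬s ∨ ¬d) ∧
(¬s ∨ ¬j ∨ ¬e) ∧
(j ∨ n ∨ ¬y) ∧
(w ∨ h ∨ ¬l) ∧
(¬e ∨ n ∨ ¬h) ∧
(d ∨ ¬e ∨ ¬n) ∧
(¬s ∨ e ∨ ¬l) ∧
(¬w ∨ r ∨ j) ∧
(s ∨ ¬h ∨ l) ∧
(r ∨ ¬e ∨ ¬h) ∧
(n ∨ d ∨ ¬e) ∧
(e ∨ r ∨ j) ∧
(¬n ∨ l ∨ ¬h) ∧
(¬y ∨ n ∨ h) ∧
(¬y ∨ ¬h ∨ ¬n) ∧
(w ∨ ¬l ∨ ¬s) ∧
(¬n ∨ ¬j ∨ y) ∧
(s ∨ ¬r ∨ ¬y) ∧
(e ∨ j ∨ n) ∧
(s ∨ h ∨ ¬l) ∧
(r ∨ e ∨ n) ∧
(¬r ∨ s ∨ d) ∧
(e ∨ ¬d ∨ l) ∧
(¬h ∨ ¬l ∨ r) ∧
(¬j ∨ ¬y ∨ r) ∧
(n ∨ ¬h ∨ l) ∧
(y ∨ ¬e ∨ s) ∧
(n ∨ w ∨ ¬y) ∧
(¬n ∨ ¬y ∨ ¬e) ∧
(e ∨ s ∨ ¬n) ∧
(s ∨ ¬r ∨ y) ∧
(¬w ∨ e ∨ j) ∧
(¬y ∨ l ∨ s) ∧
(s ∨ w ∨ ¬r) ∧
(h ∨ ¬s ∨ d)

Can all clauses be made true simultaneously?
No

No, the formula is not satisfiable.

No assignment of truth values to the variables can make all 43 clauses true simultaneously.

The formula is UNSAT (unsatisfiable).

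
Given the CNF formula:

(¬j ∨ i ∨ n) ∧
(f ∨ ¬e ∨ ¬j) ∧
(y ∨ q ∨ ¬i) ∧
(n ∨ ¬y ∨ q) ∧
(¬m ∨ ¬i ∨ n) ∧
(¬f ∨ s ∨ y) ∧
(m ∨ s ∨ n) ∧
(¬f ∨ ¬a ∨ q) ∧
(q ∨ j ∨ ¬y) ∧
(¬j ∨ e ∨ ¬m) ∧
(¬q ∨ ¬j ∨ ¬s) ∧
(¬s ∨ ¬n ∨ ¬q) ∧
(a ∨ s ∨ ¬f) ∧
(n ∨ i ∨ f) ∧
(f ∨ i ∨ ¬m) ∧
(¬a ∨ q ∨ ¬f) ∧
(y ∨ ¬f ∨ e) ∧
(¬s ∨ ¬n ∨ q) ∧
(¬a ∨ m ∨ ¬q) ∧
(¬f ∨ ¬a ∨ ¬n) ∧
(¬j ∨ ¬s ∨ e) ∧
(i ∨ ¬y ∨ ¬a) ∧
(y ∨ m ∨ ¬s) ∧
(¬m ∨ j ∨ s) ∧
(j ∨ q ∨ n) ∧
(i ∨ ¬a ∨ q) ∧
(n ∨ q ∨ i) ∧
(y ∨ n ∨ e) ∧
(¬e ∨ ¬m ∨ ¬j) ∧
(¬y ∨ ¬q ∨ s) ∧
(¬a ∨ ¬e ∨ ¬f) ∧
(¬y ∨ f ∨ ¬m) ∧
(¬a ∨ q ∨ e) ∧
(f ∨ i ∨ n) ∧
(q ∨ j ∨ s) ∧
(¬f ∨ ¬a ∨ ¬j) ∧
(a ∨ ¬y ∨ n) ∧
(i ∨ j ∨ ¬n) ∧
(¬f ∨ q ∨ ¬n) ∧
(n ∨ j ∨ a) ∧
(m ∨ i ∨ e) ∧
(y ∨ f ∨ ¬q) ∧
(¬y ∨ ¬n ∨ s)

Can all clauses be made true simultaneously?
No

No, the formula is not satisfiable.

No assignment of truth values to the variables can make all 43 clauses true simultaneously.

The formula is UNSAT (unsatisfiable).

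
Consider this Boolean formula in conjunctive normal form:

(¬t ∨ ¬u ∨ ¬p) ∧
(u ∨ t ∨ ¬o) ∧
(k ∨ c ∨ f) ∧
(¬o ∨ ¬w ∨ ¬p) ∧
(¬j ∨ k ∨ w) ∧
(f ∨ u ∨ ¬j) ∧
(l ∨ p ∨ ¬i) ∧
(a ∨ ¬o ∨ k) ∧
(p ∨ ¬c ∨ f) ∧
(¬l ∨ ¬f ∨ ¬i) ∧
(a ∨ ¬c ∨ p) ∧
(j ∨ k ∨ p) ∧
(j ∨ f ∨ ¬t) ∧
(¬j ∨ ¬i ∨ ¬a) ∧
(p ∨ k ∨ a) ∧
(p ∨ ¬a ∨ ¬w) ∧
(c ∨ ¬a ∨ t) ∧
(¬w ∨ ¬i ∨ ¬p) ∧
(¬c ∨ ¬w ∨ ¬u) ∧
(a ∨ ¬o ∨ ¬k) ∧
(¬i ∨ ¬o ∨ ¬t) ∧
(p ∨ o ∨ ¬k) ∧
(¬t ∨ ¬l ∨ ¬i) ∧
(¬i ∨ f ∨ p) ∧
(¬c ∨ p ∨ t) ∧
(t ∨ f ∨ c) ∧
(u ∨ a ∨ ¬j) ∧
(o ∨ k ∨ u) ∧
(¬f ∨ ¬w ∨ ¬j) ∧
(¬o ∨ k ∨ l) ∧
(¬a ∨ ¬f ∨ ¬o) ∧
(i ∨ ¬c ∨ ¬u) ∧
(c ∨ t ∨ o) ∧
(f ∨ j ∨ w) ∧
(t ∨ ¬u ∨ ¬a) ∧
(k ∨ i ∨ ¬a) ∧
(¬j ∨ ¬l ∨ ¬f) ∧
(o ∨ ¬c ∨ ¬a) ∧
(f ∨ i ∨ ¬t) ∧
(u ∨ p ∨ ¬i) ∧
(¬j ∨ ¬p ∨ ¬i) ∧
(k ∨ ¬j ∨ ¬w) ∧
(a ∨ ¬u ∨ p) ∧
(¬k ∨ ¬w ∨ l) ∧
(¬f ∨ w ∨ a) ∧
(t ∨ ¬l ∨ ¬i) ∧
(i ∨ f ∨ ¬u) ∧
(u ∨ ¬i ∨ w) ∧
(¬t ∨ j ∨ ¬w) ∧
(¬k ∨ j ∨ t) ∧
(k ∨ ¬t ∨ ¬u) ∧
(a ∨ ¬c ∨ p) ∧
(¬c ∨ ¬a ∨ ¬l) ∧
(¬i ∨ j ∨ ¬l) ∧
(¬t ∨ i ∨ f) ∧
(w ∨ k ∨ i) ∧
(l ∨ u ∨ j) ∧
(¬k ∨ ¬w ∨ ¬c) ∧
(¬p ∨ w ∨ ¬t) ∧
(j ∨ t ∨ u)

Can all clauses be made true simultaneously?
No

No, the formula is not satisfiable.

No assignment of truth values to the variables can make all 60 clauses true simultaneously.

The formula is UNSAT (unsatisfiable).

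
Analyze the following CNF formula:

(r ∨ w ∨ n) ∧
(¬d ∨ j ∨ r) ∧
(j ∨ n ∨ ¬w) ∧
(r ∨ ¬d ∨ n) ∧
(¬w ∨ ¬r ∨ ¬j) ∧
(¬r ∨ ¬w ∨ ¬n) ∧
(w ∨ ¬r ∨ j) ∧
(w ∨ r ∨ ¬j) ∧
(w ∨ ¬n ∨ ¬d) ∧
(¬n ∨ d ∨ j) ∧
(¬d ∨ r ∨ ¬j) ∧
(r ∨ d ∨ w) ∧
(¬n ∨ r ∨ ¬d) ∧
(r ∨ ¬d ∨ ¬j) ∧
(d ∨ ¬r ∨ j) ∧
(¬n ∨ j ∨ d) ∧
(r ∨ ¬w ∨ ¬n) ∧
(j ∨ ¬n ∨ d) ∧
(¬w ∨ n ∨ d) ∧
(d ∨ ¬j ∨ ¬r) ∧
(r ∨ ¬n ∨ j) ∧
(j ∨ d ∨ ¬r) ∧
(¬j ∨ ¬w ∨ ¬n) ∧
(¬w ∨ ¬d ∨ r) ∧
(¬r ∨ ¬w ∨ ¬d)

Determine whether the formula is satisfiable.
Yes

Yes, the formula is satisfiable.

One satisfying assignment is: r=True, d=True, n=False, w=False, j=True

Verification: With this assignment, all 25 clauses evaluate to true.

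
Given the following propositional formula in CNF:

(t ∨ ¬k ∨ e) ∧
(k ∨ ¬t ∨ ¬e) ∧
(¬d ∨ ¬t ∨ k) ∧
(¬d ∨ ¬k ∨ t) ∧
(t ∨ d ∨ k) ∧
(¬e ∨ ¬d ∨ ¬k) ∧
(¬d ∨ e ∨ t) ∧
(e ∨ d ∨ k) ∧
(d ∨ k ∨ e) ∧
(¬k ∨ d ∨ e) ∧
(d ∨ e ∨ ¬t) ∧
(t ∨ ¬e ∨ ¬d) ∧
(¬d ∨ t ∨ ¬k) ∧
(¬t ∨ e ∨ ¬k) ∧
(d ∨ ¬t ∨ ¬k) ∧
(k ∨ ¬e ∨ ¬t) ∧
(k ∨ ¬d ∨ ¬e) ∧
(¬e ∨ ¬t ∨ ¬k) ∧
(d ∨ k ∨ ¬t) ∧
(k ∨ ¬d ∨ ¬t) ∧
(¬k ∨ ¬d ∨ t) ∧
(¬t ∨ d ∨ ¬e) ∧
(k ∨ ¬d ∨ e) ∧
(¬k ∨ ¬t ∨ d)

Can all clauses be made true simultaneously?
Yes

Yes, the formula is satisfiable.

One satisfying assignment is: e=True, t=False, d=False, k=True

Verification: With this assignment, all 24 clauses evaluate to true.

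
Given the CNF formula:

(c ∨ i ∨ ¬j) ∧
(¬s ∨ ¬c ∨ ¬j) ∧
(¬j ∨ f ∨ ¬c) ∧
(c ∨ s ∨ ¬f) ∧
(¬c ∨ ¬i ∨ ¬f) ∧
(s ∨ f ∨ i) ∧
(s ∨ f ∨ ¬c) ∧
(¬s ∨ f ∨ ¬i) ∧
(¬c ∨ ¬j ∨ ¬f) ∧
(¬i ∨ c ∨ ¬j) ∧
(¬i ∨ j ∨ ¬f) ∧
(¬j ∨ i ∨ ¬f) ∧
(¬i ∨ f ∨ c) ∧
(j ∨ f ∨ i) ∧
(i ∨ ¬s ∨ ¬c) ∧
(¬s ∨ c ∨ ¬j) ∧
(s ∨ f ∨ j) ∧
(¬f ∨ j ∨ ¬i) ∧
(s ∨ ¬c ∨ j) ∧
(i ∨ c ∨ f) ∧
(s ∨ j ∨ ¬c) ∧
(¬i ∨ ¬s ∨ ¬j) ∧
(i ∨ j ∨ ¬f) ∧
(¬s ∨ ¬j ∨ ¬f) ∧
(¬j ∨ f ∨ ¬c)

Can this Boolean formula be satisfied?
No

No, the formula is not satisfiable.

No assignment of truth values to the variables can make all 25 clauses true simultaneously.

The formula is UNSAT (unsatisfiable).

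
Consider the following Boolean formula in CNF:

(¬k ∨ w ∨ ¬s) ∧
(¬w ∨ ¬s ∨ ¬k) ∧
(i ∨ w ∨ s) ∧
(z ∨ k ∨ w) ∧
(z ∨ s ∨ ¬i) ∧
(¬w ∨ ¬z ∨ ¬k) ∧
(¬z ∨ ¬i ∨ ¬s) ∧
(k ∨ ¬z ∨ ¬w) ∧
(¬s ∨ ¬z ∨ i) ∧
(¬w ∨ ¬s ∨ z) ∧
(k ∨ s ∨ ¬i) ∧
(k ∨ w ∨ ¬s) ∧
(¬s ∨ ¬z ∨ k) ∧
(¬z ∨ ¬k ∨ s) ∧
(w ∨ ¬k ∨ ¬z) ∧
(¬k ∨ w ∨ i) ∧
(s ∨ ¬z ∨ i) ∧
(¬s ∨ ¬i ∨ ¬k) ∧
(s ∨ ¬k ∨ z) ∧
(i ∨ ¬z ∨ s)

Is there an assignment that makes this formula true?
Yes

Yes, the formula is satisfiable.

One satisfying assignment is: i=False, z=False, w=True, s=False, k=False

Verification: With this assignment, all 20 clauses evaluate to true.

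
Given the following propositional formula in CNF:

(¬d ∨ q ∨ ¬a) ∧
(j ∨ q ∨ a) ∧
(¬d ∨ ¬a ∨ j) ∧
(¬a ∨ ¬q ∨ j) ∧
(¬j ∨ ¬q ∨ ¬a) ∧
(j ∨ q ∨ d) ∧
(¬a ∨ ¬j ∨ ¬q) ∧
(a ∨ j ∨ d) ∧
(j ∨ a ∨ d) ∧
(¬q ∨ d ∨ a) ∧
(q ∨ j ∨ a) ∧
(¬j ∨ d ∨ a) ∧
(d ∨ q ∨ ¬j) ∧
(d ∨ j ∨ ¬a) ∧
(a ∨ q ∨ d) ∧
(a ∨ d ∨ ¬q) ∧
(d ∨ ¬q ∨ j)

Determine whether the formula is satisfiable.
Yes

Yes, the formula is satisfiable.

One satisfying assignment is: d=True, a=False, q=True, j=False

Verification: With this assignment, all 17 clauses evaluate to true.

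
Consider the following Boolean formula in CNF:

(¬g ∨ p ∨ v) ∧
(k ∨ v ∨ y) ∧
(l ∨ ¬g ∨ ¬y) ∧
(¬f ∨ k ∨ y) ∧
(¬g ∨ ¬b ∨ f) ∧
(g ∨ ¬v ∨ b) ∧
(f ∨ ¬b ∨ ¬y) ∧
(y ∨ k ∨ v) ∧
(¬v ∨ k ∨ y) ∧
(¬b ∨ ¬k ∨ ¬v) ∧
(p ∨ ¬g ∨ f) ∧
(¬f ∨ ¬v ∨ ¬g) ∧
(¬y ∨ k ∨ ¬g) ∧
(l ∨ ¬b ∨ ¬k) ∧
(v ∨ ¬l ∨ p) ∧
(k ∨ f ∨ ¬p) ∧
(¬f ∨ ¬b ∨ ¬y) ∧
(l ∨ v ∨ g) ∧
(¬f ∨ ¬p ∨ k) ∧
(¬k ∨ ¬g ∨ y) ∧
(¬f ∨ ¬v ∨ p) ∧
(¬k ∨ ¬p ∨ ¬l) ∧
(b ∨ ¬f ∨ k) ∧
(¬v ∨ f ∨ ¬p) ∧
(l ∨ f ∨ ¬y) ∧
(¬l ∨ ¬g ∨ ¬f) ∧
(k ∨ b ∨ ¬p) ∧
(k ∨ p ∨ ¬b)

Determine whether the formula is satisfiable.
No

No, the formula is not satisfiable.

No assignment of truth values to the variables can make all 28 clauses true simultaneously.

The formula is UNSAT (unsatisfiable).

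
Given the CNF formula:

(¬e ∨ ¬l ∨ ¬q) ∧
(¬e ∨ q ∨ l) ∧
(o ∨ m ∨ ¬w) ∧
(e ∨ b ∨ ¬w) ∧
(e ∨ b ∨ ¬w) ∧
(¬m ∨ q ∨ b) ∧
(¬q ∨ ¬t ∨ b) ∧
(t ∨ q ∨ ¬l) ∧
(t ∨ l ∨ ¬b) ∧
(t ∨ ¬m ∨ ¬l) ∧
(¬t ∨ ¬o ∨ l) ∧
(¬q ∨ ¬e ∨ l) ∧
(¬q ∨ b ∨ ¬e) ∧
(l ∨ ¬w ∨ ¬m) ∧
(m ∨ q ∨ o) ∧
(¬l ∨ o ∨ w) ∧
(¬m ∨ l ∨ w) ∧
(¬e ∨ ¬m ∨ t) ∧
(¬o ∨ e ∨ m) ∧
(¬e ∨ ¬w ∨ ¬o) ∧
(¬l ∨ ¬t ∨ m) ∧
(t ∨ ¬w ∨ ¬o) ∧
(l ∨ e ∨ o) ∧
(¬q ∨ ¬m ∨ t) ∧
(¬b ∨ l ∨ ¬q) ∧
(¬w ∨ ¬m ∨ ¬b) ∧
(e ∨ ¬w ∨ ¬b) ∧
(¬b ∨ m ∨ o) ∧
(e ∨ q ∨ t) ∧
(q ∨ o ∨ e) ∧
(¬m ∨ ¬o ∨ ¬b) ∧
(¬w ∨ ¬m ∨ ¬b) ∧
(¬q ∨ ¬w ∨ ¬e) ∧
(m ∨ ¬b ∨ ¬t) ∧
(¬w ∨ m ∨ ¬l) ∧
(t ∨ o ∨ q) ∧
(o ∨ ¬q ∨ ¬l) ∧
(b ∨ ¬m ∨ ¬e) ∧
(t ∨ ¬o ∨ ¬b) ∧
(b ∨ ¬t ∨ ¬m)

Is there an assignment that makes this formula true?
No

No, the formula is not satisfiable.

No assignment of truth values to the variables can make all 40 clauses true simultaneously.

The formula is UNSAT (unsatisfiable).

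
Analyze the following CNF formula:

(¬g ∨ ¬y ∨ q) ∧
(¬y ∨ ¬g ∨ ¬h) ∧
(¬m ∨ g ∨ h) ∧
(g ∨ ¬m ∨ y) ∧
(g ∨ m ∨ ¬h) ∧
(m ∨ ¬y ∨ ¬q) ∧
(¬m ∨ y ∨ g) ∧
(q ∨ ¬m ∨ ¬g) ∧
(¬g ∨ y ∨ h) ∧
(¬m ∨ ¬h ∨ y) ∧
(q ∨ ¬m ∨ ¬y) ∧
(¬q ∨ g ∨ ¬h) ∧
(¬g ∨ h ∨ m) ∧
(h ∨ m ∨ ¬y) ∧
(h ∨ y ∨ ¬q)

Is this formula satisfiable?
Yes

Yes, the formula is satisfiable.

One satisfying assignment is: y=False, q=False, m=False, h=False, g=False

Verification: With this assignment, all 15 clauses evaluate to true.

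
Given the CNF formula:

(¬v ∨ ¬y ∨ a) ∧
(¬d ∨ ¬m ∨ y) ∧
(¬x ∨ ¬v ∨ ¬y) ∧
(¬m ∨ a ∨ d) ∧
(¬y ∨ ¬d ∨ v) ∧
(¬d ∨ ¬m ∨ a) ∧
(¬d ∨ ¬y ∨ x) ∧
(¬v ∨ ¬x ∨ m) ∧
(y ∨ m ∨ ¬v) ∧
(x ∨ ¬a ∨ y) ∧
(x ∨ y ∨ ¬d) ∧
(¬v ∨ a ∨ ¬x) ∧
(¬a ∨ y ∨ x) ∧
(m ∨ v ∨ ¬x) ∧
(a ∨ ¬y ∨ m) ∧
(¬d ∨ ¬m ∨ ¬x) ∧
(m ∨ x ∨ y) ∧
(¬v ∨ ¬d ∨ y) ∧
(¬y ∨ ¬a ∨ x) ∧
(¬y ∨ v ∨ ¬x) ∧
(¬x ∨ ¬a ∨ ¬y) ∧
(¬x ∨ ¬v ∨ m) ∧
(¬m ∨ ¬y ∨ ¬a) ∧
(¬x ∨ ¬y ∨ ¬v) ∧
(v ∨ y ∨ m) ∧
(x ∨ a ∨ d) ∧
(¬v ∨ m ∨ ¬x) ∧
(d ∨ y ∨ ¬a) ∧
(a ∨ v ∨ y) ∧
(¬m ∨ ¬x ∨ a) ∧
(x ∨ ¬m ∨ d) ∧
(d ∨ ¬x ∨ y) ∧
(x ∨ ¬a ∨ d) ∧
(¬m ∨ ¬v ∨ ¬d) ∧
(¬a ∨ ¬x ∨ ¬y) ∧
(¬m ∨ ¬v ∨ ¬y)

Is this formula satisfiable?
No

No, the formula is not satisfiable.

No assignment of truth values to the variables can make all 36 clauses true simultaneously.

The formula is UNSAT (unsatisfiable).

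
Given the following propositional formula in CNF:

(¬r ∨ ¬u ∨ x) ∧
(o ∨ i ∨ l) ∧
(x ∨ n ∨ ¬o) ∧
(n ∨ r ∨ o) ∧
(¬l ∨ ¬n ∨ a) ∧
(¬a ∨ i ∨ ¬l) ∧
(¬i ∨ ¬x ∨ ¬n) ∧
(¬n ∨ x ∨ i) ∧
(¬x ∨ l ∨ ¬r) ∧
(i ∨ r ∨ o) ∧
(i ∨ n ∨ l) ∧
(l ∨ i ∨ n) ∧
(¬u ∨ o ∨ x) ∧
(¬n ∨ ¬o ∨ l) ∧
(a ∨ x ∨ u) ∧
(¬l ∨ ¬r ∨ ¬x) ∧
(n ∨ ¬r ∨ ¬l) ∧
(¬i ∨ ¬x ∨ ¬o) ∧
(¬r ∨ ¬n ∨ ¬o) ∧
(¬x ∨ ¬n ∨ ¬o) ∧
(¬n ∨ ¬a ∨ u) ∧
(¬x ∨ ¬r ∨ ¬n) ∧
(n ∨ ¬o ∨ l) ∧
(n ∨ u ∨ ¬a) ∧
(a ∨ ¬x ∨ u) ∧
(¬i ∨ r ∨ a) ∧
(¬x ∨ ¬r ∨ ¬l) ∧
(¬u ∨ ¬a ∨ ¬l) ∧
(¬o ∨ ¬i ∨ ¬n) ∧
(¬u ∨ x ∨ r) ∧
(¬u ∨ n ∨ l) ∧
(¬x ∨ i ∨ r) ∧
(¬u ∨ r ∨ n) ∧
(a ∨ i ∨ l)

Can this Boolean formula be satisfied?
No

No, the formula is not satisfiable.

No assignment of truth values to the variables can make all 34 clauses true simultaneously.

The formula is UNSAT (unsatisfiable).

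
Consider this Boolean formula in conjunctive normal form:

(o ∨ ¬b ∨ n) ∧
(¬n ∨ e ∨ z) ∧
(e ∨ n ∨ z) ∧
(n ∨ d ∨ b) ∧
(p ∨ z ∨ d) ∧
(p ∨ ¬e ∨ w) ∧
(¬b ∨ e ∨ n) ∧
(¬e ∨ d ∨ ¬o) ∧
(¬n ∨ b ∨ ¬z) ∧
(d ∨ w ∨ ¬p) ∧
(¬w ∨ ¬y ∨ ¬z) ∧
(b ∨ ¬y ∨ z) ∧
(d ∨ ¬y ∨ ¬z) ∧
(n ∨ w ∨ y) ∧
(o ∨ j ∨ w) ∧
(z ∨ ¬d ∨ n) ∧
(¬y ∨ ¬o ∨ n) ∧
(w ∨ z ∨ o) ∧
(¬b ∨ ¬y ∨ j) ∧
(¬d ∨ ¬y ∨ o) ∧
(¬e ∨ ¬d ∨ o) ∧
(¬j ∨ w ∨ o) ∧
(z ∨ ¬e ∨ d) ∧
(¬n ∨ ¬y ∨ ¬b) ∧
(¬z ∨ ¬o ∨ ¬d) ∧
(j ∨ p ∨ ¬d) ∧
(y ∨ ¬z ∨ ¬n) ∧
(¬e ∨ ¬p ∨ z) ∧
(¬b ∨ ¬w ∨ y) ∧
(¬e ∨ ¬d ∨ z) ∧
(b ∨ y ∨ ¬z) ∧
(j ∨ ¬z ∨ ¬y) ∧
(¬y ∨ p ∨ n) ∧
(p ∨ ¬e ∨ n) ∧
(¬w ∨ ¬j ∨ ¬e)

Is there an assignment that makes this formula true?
No

No, the formula is not satisfiable.

No assignment of truth values to the variables can make all 35 clauses true simultaneously.

The formula is UNSAT (unsatisfiable).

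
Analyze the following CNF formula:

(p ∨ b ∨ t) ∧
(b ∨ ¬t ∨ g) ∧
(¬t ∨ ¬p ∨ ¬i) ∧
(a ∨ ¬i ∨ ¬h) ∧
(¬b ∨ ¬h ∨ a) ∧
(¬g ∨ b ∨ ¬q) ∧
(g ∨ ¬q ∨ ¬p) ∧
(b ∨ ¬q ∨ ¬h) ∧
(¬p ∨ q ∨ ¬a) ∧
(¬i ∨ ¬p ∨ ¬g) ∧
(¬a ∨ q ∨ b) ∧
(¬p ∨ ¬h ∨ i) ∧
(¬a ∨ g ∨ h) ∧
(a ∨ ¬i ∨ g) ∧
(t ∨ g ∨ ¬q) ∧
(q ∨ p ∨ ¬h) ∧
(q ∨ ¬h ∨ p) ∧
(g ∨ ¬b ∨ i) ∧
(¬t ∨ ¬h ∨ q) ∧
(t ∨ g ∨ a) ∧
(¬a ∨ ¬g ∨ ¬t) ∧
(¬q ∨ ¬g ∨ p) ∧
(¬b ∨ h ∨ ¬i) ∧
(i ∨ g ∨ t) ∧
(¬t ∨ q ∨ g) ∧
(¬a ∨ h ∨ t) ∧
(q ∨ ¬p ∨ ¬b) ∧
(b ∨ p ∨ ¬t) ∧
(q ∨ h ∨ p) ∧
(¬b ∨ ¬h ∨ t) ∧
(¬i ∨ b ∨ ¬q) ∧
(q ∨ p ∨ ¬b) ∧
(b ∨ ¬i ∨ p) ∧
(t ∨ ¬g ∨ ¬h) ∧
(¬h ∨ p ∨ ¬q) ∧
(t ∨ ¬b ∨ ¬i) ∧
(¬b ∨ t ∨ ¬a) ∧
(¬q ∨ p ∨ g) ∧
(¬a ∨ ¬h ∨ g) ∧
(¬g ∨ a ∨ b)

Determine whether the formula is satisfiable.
Yes

Yes, the formula is satisfiable.

One satisfying assignment is: b=True, i=False, h=False, t=False, a=False, q=True, g=True, p=True

Verification: With this assignment, all 40 clauses evaluate to true.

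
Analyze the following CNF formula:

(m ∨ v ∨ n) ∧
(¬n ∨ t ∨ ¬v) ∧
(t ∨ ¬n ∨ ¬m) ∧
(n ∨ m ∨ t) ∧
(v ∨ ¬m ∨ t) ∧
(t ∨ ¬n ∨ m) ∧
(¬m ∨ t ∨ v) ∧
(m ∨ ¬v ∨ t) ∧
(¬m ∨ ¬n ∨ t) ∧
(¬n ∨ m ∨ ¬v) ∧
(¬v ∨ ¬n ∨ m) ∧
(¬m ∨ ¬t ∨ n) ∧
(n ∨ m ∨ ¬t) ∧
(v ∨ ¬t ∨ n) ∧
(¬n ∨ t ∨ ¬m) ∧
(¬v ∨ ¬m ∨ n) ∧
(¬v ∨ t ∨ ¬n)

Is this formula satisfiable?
Yes

Yes, the formula is satisfiable.

One satisfying assignment is: n=True, v=False, t=True, m=False

Verification: With this assignment, all 17 clauses evaluate to true.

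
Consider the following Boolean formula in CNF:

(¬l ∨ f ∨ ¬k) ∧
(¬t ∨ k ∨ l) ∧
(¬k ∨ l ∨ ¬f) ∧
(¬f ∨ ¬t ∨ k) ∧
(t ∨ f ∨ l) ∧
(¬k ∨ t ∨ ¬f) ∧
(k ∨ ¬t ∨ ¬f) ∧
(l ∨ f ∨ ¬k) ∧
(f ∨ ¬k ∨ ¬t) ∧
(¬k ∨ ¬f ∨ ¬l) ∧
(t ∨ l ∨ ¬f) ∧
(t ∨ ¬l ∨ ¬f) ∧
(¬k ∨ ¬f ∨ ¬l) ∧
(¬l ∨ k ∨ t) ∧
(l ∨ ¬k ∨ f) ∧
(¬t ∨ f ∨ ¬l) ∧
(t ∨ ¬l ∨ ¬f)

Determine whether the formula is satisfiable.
No

No, the formula is not satisfiable.

No assignment of truth values to the variables can make all 17 clauses true simultaneously.

The formula is UNSAT (unsatisfiable).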